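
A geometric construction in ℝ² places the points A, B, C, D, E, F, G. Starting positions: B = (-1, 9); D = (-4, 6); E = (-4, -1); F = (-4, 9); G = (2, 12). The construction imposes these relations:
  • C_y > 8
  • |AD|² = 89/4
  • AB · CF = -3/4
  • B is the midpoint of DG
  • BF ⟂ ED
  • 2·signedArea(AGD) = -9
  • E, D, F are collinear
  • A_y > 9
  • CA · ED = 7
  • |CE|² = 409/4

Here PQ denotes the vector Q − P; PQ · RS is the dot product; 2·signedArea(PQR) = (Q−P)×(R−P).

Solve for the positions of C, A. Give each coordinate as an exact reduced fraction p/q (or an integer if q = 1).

1. A_x = -3/2  [line 6·x + -6·y + 69 = 0 ∩ |AD|² = 89/4]
2. A_y = 10  [line 6·x + -6·y + 69 = 0 ∩ |AD|² = 89/4]
   → A = (-3/2, 10)
3. C_x = -5/2  [CA · ED = 7 ∩ AB · CF = -3/4]
4. C_y = 9  [CA · ED = 7 ∩ AB · CF = -3/4]
   → C = (-5/2, 9)

A = (-3/2, 10)
C = (-5/2, 9)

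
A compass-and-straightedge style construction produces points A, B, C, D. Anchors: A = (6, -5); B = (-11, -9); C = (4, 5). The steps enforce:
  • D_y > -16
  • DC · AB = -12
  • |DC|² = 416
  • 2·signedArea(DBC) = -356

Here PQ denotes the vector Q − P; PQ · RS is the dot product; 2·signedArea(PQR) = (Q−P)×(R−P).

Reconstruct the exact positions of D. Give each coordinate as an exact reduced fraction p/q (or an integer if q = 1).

D = (8, -15)

1. D_x = 8  [2·signedArea(DBC) = -356 ∩ DC · AB = -12]
2. D_y = -15  [2·signedArea(DBC) = -356 ∩ DC · AB = -12]
   → D = (8, -15)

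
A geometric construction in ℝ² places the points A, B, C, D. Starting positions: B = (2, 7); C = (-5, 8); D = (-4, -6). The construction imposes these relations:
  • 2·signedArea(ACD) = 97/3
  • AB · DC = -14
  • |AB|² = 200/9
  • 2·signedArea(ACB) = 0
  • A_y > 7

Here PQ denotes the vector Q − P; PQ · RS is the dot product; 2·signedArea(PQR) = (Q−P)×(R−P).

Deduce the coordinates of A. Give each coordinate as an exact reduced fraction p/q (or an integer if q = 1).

1. A_x = -8/3  [2·signedArea(ACB) = 0 ∩ AB · DC = -14]
2. A_y = 23/3  [2·signedArea(ACB) = 0 ∩ AB · DC = -14]
   → A = (-8/3, 23/3)

A = (-8/3, 23/3)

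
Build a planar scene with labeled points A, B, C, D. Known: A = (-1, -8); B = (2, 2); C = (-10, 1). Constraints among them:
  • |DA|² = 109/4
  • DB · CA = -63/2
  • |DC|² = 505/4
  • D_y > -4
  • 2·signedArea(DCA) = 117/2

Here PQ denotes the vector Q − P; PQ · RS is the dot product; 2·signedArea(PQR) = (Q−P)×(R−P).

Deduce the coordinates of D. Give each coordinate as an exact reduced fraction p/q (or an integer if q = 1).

1. D_x = 1/2  [2·signedArea(DCA) = 117/2 ∩ DB · CA = -63/2]
2. D_y = -3  [2·signedArea(DCA) = 117/2 ∩ DB · CA = -63/2]
   → D = (1/2, -3)

D = (1/2, -3)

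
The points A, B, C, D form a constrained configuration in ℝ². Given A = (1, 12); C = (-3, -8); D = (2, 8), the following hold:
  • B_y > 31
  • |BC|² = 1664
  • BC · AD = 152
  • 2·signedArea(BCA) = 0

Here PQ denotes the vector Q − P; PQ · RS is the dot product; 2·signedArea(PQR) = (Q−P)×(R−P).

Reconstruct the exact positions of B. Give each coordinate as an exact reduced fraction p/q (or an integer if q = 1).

1. B_x = 5  [2·signedArea(BCA) = 0 ∩ BC · AD = 152]
2. B_y = 32  [2·signedArea(BCA) = 0 ∩ BC · AD = 152]
   → B = (5, 32)

B = (5, 32)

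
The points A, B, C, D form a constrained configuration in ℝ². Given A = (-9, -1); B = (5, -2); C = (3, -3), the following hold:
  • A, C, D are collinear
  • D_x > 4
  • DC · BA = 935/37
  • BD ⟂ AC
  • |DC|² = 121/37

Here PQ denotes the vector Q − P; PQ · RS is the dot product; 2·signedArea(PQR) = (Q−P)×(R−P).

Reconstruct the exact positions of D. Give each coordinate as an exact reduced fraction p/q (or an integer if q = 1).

1. D_x = 177/37  [A, C, D are collinear ∩ BD ⟂ AC]
2. D_y = -122/37  [A, C, D are collinear ∩ BD ⟂ AC]
   → D = (177/37, -122/37)

D = (177/37, -122/37)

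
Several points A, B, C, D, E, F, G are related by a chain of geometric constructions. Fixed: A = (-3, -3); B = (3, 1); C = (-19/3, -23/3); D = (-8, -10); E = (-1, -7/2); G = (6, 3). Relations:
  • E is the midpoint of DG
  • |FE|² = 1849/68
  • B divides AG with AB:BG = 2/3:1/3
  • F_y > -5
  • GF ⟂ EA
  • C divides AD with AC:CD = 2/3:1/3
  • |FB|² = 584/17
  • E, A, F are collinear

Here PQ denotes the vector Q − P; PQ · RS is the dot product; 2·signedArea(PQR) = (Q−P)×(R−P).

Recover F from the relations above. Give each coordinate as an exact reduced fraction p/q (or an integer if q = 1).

F = (69/17, -81/17)

1. F_x = 69/17  [E, A, F are collinear ∩ GF ⟂ EA]
2. F_y = -81/17  [E, A, F are collinear ∩ GF ⟂ EA]
   → F = (69/17, -81/17)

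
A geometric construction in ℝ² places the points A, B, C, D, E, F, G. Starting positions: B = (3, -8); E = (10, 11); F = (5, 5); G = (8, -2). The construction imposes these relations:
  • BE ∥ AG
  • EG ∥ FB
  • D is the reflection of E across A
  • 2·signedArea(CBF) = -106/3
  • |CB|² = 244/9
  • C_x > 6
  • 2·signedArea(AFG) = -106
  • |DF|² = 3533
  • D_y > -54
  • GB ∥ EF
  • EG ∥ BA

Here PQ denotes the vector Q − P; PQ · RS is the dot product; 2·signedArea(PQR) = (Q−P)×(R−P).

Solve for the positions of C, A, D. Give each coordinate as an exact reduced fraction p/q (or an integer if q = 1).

1. C_x = 19/3  [line -13·x + 2·y + 271/3 = 0 ∩ |CB|² = 244/9]
2. C_y = -4  [line -13·x + 2·y + 271/3 = 0 ∩ |CB|² = 244/9]
   → C = (19/3, -4)
3. A_x = 1  [BE ∥ AG ∩ EG ∥ BA]
4. A_y = -21  [BE ∥ AG ∩ EG ∥ BA]
   → A = (1, -21)
5. D_x = -8  [D is the reflection of E across A]
6. D_y = -53  [D is the reflection of E across A]
   → D = (-8, -53)

A = (1, -21)
C = (19/3, -4)
D = (-8, -53)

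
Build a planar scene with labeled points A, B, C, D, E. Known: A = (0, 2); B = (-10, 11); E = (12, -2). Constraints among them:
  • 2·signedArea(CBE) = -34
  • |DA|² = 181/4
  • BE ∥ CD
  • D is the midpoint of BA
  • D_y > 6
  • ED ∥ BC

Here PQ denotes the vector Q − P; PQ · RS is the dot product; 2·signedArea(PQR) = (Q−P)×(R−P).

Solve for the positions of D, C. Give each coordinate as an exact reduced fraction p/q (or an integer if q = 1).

C = (-27, 39/2)
D = (-5, 13/2)

1. D_x = -5  [D is the midpoint of BA]
2. D_y = 13/2  [D is the midpoint of BA]
   → D = (-5, 13/2)
3. C_x = -27  [BE ∥ CD ∩ ED ∥ BC]
4. C_y = 39/2  [BE ∥ CD ∩ ED ∥ BC]
   → C = (-27, 39/2)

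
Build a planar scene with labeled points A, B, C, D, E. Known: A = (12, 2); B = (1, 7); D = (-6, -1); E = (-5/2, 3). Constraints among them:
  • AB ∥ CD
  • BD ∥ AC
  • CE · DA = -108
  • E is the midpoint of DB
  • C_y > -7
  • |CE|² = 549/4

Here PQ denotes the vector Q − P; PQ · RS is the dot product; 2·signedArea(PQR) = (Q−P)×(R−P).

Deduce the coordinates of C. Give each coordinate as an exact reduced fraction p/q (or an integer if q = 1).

1. C_x = 5  [AB ∥ CD ∩ BD ∥ AC]
2. C_y = -6  [AB ∥ CD ∩ BD ∥ AC]
   → C = (5, -6)

C = (5, -6)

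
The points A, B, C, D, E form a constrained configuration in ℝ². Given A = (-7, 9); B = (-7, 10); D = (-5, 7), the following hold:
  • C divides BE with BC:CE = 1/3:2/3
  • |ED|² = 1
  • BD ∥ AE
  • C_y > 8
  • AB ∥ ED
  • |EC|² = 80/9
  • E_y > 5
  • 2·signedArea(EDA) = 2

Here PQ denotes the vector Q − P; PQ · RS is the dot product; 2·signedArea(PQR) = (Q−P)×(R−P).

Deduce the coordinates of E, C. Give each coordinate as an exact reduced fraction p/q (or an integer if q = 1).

1. E_x = -5  [AB ∥ ED ∩ BD ∥ AE]
2. E_y = 6  [AB ∥ ED ∩ BD ∥ AE]
   → E = (-5, 6)
3. C_x = -19/3  [C divides BE with BC:CE = 1/3:2/3]
4. C_y = 26/3  [C divides BE with BC:CE = 1/3:2/3]
   → C = (-19/3, 26/3)

C = (-19/3, 26/3)
E = (-5, 6)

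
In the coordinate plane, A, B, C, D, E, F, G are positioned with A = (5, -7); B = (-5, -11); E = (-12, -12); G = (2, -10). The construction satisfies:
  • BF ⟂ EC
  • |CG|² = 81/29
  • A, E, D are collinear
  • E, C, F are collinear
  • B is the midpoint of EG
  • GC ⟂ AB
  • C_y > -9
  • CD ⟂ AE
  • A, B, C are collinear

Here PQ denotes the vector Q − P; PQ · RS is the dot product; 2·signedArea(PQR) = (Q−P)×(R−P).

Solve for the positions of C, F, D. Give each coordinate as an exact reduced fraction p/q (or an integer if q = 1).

C = (40/29, -245/29)
D = (11615/9106, -73717/9106)
F = (-840064/161153, -1643479/161153)

1. C_x = 40/29  [A, B, C are collinear ∩ GC ⟂ AB]
2. C_y = -245/29  [A, B, C are collinear ∩ GC ⟂ AB]
   → C = (40/29, -245/29)
3. F_x = -840064/161153  [E, C, F are collinear ∩ BF ⟂ EC]
4. F_y = -1643479/161153  [E, C, F are collinear ∩ BF ⟂ EC]
   → F = (-840064/161153, -1643479/161153)
5. D_x = 11615/9106  [A, E, D are collinear ∩ CD ⟂ AE]
6. D_y = -73717/9106  [A, E, D are collinear ∩ CD ⟂ AE]
   → D = (11615/9106, -73717/9106)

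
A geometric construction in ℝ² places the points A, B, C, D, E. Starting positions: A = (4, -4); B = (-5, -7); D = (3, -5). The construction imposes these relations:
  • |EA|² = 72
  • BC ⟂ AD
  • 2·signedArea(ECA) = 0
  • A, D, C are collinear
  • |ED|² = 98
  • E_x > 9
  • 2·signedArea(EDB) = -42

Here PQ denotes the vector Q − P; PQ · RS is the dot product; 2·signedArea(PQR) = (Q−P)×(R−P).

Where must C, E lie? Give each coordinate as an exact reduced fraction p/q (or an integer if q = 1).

1. C_x = -2  [A, D, C are collinear ∩ BC ⟂ AD]
2. C_y = -10  [A, D, C are collinear ∩ BC ⟂ AD]
   → C = (-2, -10)
3. E_x = 10  [2·signedArea(ECA) = 0 ∩ 2·signedArea(EDB) = -42]
4. E_y = 2  [2·signedArea(ECA) = 0 ∩ 2·signedArea(EDB) = -42]
   → E = (10, 2)

C = (-2, -10)
E = (10, 2)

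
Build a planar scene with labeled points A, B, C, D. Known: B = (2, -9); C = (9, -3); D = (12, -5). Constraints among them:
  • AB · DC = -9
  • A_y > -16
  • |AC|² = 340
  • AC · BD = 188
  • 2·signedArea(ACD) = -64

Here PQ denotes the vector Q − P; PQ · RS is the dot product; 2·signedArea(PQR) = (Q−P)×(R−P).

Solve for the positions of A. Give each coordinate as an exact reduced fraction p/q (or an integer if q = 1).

1. A_x = -5  [2·signedArea(ACD) = -64 ∩ AC · BD = 188]
2. A_y = -15  [2·signedArea(ACD) = -64 ∩ AC · BD = 188]
   → A = (-5, -15)

A = (-5, -15)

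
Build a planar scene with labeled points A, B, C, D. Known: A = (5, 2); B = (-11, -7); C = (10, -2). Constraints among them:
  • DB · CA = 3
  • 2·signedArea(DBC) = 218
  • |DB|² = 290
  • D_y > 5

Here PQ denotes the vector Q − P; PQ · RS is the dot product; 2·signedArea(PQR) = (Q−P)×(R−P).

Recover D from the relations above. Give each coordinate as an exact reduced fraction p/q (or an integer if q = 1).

D = (0, 6)

1. D_x = 0  [DB · CA = 3 ∩ 2·signedArea(DBC) = 218]
2. D_y = 6  [DB · CA = 3 ∩ 2·signedArea(DBC) = 218]
   → D = (0, 6)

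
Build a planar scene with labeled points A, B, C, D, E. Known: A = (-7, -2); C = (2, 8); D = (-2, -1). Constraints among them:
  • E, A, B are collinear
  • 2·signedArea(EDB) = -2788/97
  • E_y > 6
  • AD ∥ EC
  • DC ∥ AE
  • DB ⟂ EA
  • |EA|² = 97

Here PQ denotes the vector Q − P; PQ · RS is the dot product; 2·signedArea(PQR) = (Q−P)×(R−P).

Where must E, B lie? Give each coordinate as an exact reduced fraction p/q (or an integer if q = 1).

1. E_x = -3  [AD ∥ EC ∩ DC ∥ AE]
2. E_y = 7  [AD ∥ EC ∩ DC ∥ AE]
   → E = (-3, 7)
3. B_x = -563/97  [E, A, B are collinear ∩ DB ⟂ EA]
4. B_y = 67/97  [E, A, B are collinear ∩ DB ⟂ EA]
   → B = (-563/97, 67/97)

B = (-563/97, 67/97)
E = (-3, 7)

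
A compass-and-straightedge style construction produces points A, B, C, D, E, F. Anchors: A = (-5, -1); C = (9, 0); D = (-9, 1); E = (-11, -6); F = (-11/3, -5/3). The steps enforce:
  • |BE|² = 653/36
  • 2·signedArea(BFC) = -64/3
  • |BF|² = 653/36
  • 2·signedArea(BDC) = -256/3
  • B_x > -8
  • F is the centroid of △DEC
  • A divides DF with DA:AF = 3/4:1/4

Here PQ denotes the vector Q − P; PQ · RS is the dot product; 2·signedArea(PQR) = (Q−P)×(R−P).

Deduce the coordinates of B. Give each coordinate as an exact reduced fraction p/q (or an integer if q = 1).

B = (-22/3, -23/6)

1. B_x = -22/3  [2·signedArea(BDC) = -256/3 ∩ 2·signedArea(BFC) = -64/3]
2. B_y = -23/6  [2·signedArea(BDC) = -256/3 ∩ 2·signedArea(BFC) = -64/3]
   → B = (-22/3, -23/6)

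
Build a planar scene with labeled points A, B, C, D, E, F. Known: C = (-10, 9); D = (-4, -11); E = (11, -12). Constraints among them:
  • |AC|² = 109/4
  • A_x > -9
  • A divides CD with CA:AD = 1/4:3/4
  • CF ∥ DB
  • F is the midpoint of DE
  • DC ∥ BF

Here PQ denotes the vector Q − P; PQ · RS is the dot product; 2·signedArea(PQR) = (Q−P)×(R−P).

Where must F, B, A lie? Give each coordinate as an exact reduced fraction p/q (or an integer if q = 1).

1. F_x = 7/2  [F is the midpoint of DE]
2. F_y = -23/2  [F is the midpoint of DE]
   → F = (7/2, -23/2)
3. B_x = 19/2  [DC ∥ BF ∩ CF ∥ DB]
4. B_y = -63/2  [DC ∥ BF ∩ CF ∥ DB]
   → B = (19/2, -63/2)
5. A_x = -17/2  [A divides CD with CA:AD = 1/4:3/4]
6. A_y = 4  [A divides CD with CA:AD = 1/4:3/4]
   → A = (-17/2, 4)

A = (-17/2, 4)
B = (19/2, -63/2)
F = (7/2, -23/2)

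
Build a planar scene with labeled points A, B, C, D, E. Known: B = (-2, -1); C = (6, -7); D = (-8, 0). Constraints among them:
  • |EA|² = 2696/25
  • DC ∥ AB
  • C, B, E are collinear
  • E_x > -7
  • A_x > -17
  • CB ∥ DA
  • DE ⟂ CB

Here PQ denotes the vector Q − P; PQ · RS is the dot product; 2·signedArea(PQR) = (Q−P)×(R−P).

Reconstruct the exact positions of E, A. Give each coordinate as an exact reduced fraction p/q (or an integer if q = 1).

A = (-16, 6)
E = (-158/25, 56/25)

1. E_x = -158/25  [C, B, E are collinear ∩ DE ⟂ CB]
2. E_y = 56/25  [C, B, E are collinear ∩ DE ⟂ CB]
   → E = (-158/25, 56/25)
3. A_x = -16  [DC ∥ AB ∩ CB ∥ DA]
4. A_y = 6  [DC ∥ AB ∩ CB ∥ DA]
   → A = (-16, 6)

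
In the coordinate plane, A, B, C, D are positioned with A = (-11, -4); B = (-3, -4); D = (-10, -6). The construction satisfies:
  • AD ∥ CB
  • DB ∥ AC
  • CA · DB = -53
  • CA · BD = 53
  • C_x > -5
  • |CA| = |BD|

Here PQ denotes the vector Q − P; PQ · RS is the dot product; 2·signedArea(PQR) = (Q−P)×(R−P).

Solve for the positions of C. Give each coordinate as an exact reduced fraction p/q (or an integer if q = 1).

C = (-4, -2)

1. C_x = -4  [AD ∥ CB ∩ DB ∥ AC]
2. C_y = -2  [AD ∥ CB ∩ DB ∥ AC]
   → C = (-4, -2)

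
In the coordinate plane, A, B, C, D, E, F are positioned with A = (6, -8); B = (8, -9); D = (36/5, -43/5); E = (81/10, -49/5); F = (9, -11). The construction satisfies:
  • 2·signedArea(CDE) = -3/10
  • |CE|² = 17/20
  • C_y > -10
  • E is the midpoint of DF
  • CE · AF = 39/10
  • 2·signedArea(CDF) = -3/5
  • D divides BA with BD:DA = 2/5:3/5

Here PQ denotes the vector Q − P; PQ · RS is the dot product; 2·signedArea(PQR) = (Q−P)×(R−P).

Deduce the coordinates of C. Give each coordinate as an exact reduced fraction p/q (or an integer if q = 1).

C = (37/5, -46/5)

1. C_x = 37/5  [2·signedArea(CDF) = -3/5 ∩ CE · AF = 39/10]
2. C_y = -46/5  [2·signedArea(CDF) = -3/5 ∩ CE · AF = 39/10]
   → C = (37/5, -46/5)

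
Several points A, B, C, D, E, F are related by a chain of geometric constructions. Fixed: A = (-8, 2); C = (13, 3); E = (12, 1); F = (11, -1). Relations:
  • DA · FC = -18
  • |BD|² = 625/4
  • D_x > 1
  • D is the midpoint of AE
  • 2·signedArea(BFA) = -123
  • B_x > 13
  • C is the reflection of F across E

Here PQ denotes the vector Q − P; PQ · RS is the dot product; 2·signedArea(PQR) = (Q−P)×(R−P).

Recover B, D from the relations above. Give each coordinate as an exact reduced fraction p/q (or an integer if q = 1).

1. D_x = 2  [D is the midpoint of AE]
2. D_y = 3/2  [D is the midpoint of AE]
   → D = (2, 3/2)
3. B_x = 14  [line -3·x + -19·y + 137 = 0 ∩ |BD|² = 625/4]
4. B_y = 5  [line -3·x + -19·y + 137 = 0 ∩ |BD|² = 625/4]
   → B = (14, 5)

B = (14, 5)
D = (2, 3/2)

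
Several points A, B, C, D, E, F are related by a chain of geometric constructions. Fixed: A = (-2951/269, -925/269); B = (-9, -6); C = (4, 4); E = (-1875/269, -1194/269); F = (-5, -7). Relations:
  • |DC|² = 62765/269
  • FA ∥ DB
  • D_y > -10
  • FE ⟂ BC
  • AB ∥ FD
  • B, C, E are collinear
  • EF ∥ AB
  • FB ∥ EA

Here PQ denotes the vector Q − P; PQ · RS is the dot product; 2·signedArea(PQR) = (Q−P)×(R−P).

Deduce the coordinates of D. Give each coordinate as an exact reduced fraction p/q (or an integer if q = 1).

D = (-815/269, -2572/269)

1. D_x = -815/269  [FA ∥ DB ∩ AB ∥ FD]
2. D_y = -2572/269  [FA ∥ DB ∩ AB ∥ FD]
   → D = (-815/269, -2572/269)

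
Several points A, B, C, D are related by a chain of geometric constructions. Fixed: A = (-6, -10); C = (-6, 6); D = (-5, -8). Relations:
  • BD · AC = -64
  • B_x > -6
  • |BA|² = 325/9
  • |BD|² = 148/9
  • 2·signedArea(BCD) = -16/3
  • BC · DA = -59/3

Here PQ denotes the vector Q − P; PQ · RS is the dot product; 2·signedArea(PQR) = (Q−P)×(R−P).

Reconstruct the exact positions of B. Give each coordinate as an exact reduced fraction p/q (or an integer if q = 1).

1. B_x = -17/3  [2·signedArea(BCD) = -16/3 ∩ BD · AC = -64]
2. B_y = -4  [2·signedArea(BCD) = -16/3 ∩ BD · AC = -64]
   → B = (-17/3, -4)

B = (-17/3, -4)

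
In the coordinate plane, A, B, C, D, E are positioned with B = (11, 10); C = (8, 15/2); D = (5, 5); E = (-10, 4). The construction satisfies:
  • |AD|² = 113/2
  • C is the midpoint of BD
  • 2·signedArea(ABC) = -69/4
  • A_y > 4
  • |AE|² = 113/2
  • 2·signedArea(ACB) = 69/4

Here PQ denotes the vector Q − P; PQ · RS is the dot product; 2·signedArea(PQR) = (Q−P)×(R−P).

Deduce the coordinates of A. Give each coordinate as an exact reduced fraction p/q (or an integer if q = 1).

1. A_x = -5/2  [line 5/2·x + -3·y + 79/4 = 0 ∩ |AE|² = 113/2]
2. A_y = 9/2  [line 5/2·x + -3·y + 79/4 = 0 ∩ |AE|² = 113/2]
   → A = (-5/2, 9/2)

A = (-5/2, 9/2)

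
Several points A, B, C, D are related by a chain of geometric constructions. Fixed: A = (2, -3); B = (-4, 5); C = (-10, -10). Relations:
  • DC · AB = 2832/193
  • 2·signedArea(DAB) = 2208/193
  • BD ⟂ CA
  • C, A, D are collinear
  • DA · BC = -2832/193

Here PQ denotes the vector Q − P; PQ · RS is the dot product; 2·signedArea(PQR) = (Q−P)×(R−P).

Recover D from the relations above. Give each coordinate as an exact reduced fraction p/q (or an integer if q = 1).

1. D_x = 194/193  [C, A, D are collinear ∩ BD ⟂ CA]
2. D_y = -691/193  [C, A, D are collinear ∩ BD ⟂ CA]
   → D = (194/193, -691/193)

D = (194/193, -691/193)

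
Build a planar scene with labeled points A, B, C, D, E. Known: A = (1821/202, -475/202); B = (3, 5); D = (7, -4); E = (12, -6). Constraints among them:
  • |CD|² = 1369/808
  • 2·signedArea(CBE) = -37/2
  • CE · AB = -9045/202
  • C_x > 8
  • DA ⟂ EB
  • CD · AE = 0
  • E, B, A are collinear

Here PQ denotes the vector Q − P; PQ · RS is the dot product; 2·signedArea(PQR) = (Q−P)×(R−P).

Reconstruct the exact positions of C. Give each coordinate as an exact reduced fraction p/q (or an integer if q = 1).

C = (3235/404, -1283/404)

1. C_x = 3235/404  [CD · AE = 0 ∩ 2·signedArea(CBE) = -37/2]
2. C_y = -1283/404  [CD · AE = 0 ∩ 2·signedArea(CBE) = -37/2]
   → C = (3235/404, -1283/404)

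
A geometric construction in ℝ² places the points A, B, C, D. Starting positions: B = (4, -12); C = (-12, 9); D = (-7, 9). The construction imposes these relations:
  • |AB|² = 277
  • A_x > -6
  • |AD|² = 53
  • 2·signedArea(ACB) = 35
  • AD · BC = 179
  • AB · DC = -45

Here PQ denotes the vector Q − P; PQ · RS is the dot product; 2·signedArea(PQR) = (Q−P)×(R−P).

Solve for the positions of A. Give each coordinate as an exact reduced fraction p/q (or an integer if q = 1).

1. A_x = -5  [AD · BC = 179 ∩ 2·signedArea(ACB) = 35]
2. A_y = 2  [AD · BC = 179 ∩ 2·signedArea(ACB) = 35]
   → A = (-5, 2)

A = (-5, 2)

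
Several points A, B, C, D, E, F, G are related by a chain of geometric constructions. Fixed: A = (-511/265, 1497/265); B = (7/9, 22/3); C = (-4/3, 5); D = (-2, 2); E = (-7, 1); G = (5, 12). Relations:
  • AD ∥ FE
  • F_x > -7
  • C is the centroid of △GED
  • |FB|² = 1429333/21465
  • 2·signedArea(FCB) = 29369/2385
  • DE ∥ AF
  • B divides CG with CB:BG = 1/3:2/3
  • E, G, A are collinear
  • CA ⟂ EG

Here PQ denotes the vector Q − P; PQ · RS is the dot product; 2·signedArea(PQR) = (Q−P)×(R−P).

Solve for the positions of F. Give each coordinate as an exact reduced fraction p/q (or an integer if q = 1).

1. F_x = -1836/265  [AD ∥ FE ∩ DE ∥ AF]
2. F_y = 1232/265  [AD ∥ FE ∩ DE ∥ AF]
   → F = (-1836/265, 1232/265)

F = (-1836/265, 1232/265)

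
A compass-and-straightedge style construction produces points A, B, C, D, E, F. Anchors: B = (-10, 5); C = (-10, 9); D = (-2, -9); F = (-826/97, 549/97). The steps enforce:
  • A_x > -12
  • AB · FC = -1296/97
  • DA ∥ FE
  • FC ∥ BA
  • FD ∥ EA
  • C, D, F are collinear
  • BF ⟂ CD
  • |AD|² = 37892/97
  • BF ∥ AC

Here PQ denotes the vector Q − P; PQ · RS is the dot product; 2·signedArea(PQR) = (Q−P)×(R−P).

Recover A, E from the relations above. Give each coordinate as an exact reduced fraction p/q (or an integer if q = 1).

1. A_x = -1114/97  [BF ∥ AC ∩ FC ∥ BA]
2. A_y = 809/97  [BF ∥ AC ∩ FC ∥ BA]
   → A = (-1114/97, 809/97)
3. E_x = -18  [FD ∥ EA ∩ DA ∥ FE]
4. E_y = 23  [FD ∥ EA ∩ DA ∥ FE]
   → E = (-18, 23)

A = (-1114/97, 809/97)
E = (-18, 23)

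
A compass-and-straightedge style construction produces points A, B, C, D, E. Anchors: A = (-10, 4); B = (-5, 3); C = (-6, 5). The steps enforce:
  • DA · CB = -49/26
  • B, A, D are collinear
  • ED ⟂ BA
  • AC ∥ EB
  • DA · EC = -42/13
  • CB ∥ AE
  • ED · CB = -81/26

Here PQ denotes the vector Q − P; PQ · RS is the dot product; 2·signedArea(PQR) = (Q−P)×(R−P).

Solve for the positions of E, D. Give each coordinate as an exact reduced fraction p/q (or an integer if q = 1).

1. E_x = -9  [AC ∥ EB ∩ CB ∥ AE]
2. E_y = 2  [AC ∥ EB ∩ CB ∥ AE]
   → E = (-9, 2)
3. D_x = -225/26  [B, A, D are collinear ∩ ED ⟂ BA]
4. D_y = 97/26  [B, A, D are collinear ∩ ED ⟂ BA]
   → D = (-225/26, 97/26)

D = (-225/26, 97/26)
E = (-9, 2)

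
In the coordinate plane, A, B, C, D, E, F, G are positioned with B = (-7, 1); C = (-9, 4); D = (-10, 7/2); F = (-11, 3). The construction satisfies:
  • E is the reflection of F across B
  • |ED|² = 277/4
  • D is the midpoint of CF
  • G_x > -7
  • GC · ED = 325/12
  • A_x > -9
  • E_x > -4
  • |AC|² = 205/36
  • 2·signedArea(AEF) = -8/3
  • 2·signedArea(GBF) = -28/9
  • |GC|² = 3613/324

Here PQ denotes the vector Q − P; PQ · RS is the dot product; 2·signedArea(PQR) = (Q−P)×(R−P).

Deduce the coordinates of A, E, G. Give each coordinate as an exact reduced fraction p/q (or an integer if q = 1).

A = (-8, 11/6)
E = (-3, -1)
G = (-20/3, 29/18)

1. E_x = -3  [E is the reflection of F across B]
2. E_y = -1  [E is the reflection of F across B]
   → E = (-3, -1)
3. G_x = -20/3  [2·signedArea(GBF) = -28/9 ∩ GC · ED = 325/12]
4. G_y = 29/18  [2·signedArea(GBF) = -28/9 ∩ GC · ED = 325/12]
   → G = (-20/3, 29/18)
5. A_x = -8  [line -4·x + -8·y + -52/3 = 0 ∩ |AC|² = 205/36]
6. A_y = 11/6  [line -4·x + -8·y + -52/3 = 0 ∩ |AC|² = 205/36]
   → A = (-8, 11/6)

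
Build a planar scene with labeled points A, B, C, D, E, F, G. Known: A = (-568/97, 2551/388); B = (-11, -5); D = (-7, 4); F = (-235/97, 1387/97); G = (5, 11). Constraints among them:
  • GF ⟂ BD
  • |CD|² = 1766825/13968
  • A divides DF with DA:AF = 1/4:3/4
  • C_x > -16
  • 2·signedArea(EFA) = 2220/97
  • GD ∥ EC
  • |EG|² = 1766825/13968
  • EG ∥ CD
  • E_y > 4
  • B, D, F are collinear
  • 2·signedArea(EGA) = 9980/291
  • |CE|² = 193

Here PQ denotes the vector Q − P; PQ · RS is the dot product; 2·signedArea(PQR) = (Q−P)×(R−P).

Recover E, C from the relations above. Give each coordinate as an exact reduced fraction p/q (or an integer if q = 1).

C = (-4642/291, -3269/1164)
E = (-1150/291, 4879/1164)

1. E_x = -1150/291  [2·signedArea(EFA) = 2220/97 ∩ 2·signedArea(EGA) = 9980/291]
2. E_y = 4879/1164  [2·signedArea(EFA) = 2220/97 ∩ 2·signedArea(EGA) = 9980/291]
   → E = (-1150/291, 4879/1164)
3. C_x = -4642/291  [EG ∥ CD ∩ GD ∥ EC]
4. C_y = -3269/1164  [EG ∥ CD ∩ GD ∥ EC]
   → C = (-4642/291, -3269/1164)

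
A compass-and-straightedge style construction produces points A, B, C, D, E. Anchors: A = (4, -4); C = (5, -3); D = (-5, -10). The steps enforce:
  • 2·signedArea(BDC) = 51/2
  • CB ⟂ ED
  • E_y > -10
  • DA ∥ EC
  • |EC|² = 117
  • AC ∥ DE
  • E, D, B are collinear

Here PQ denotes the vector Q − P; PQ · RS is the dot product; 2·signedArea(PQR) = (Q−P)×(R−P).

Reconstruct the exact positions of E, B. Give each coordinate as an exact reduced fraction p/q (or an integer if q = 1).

B = (7/2, -3/2)
E = (-4, -9)

1. E_x = -4  [DA ∥ EC ∩ AC ∥ DE]
2. E_y = -9  [DA ∥ EC ∩ AC ∥ DE]
   → E = (-4, -9)
3. B_x = 7/2  [E, D, B are collinear ∩ CB ⟂ ED]
4. B_y = -3/2  [E, D, B are collinear ∩ CB ⟂ ED]
   → B = (7/2, -3/2)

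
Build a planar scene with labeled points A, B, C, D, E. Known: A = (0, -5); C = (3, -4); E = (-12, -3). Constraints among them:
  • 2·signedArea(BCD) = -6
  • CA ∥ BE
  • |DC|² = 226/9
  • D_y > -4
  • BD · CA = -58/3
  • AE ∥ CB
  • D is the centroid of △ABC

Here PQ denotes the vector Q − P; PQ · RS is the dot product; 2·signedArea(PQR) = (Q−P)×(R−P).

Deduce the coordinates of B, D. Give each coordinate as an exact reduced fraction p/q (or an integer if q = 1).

B = (-9, -2)
D = (-2, -11/3)

1. B_x = -9  [CA ∥ BE ∩ AE ∥ CB]
2. B_y = -2  [CA ∥ BE ∩ AE ∥ CB]
   → B = (-9, -2)
3. D_x = -2  [D is the centroid of △ABC]
4. D_y = -11/3  [D is the centroid of △ABC]
   → D = (-2, -11/3)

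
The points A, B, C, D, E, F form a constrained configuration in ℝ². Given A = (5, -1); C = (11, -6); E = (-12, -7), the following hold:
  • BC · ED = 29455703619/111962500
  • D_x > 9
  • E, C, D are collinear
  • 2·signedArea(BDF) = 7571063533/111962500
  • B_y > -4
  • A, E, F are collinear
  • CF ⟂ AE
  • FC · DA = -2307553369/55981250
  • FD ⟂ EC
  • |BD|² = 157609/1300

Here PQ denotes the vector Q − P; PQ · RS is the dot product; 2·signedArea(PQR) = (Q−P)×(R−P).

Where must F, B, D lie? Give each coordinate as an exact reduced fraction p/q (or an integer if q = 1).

1. F_x = 2849/325  [A, E, F are collinear ∩ CF ⟂ AE]
2. F_y = 107/325  [A, E, F are collinear ∩ CF ⟂ AE]
   → F = (2849/325, 107/325)
3. D_x = 1558007/172250  [E, C, D are collinear ∩ FD ⟂ EC]
4. D_y = -1048141/172250  [E, C, D are collinear ∩ FD ⟂ EC]
   → D = (1558007/172250, -1048141/172250)
5. B_x = -1051/650  [line -3625007/172250·x + -157609/172250·y + -78331673/2112500 = 0 ∩ |BD|² = 157609/1300]
6. B_y = -1084/325  [line -3625007/172250·x + -157609/172250·y + -78331673/2112500 = 0 ∩ |BD|² = 157609/1300]
   → B = (-1051/650, -1084/325)

B = (-1051/650, -1084/325)
D = (1558007/172250, -1048141/172250)
F = (2849/325, 107/325)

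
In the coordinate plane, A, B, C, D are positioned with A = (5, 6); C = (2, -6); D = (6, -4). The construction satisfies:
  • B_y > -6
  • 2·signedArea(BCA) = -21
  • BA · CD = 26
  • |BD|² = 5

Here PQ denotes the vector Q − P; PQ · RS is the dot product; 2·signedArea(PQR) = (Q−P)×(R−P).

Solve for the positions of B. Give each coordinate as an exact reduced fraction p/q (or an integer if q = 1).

1. B_x = 4  [2·signedArea(BCA) = -21 ∩ BA · CD = 26]
2. B_y = -5  [2·signedArea(BCA) = -21 ∩ BA · CD = 26]
   → B = (4, -5)

B = (4, -5)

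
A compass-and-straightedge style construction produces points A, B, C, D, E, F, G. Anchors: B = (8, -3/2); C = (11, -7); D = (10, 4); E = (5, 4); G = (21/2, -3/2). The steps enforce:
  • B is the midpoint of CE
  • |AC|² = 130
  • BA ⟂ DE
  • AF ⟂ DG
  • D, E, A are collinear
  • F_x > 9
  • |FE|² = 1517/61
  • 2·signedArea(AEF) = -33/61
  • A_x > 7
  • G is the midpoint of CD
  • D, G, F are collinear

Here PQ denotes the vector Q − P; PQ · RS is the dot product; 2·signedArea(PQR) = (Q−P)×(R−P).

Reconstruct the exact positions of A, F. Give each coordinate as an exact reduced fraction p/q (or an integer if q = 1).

1. A_x = 8  [D, E, A are collinear ∩ BA ⟂ DE]
2. A_y = 4  [D, E, A are collinear ∩ BA ⟂ DE]
   → A = (8, 4)
3. F_x = 609/61  [D, G, F are collinear ∩ AF ⟂ DG]
4. F_y = 255/61  [D, G, F are collinear ∩ AF ⟂ DG]
   → F = (609/61, 255/61)

A = (8, 4)
F = (609/61, 255/61)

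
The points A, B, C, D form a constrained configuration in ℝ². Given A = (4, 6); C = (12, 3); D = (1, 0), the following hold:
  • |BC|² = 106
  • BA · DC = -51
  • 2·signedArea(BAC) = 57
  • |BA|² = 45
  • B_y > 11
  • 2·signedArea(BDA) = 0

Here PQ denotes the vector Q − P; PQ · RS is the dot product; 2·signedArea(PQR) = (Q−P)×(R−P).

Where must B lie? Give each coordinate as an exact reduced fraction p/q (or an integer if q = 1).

B = (7, 12)

1. B_x = 7  [2·signedArea(BDA) = 0 ∩ BA · DC = -51]
2. B_y = 12  [2·signedArea(BDA) = 0 ∩ BA · DC = -51]
   → B = (7, 12)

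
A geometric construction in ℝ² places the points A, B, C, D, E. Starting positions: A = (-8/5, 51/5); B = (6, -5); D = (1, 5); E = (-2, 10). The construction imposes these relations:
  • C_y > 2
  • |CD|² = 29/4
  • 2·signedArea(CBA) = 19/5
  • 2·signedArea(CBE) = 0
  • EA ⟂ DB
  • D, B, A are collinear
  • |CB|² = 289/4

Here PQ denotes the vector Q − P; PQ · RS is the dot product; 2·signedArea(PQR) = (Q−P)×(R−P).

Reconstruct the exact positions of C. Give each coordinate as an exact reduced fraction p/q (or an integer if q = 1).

C = (2, 5/2)

1. C_x = 2  [2·signedArea(CBE) = 0 ∩ 2·signedArea(CBA) = 19/5]
2. C_y = 5/2  [2·signedArea(CBE) = 0 ∩ 2·signedArea(CBA) = 19/5]
   → C = (2, 5/2)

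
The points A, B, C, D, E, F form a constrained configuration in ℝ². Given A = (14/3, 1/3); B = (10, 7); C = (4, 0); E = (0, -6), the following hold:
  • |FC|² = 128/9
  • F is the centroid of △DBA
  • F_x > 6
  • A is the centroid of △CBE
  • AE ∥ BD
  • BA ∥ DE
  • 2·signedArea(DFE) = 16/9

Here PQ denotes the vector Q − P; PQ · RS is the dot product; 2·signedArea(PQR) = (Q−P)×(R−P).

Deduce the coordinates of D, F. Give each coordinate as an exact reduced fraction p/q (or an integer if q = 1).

1. D_x = 16/3  [BA ∥ DE ∩ AE ∥ BD]
2. D_y = 2/3  [BA ∥ DE ∩ AE ∥ BD]
   → D = (16/3, 2/3)
3. F_x = 20/3  [F is the centroid of △DBA]
4. F_y = 8/3  [F is the centroid of △DBA]
   → F = (20/3, 8/3)

D = (16/3, 2/3)
F = (20/3, 8/3)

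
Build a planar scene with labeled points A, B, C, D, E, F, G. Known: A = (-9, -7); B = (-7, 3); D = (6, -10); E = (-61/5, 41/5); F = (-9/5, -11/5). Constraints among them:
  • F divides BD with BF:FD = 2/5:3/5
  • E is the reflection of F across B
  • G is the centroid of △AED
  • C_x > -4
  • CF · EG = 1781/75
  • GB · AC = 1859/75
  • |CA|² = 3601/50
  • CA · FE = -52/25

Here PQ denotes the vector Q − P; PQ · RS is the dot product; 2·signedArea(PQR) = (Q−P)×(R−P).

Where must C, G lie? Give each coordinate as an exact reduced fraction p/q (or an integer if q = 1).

C = (-31/10, -9/10)
G = (-76/15, -44/15)

1. C_x = -31/10  [line 52/5·x + -52/5·y + 572/25 = 0 ∩ |CA|² = 3601/50]
2. C_y = -9/10  [line 52/5·x + -52/5·y + 572/25 = 0 ∩ |CA|² = 3601/50]
   → C = (-31/10, -9/10)
3. G_x = -76/15  [CF · EG = 1781/75 ∩ G is the centroid of △AED]
4. G_y = -44/15  [CF · EG = 1781/75 ∩ G is the centroid of △AED]
   → G = (-76/15, -44/15)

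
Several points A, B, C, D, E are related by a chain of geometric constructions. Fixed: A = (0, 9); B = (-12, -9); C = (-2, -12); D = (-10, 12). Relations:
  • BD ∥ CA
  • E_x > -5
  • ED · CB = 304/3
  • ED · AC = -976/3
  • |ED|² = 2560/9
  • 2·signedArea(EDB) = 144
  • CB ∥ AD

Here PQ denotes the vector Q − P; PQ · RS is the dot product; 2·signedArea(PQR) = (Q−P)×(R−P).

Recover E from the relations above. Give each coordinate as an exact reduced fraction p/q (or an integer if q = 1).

E = (-14/3, -4)

1. E_x = -14/3  [2·signedArea(EDB) = 144 ∩ ED · CB = 304/3]
2. E_y = -4  [2·signedArea(EDB) = 144 ∩ ED · CB = 304/3]
   → E = (-14/3, -4)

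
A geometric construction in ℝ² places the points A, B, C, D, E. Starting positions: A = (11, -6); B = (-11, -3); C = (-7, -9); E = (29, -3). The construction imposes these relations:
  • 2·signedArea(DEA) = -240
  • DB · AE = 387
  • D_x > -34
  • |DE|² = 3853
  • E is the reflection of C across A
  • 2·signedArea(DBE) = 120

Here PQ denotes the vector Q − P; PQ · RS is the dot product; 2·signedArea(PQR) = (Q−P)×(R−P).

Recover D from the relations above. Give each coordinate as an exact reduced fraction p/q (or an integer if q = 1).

1. D_x = -33  [2·signedArea(DBE) = 120 ∩ 2·signedArea(DEA) = -240]
2. D_y = 0  [2·signedArea(DBE) = 120 ∩ 2·signedArea(DEA) = -240]
   → D = (-33, 0)

D = (-33, 0)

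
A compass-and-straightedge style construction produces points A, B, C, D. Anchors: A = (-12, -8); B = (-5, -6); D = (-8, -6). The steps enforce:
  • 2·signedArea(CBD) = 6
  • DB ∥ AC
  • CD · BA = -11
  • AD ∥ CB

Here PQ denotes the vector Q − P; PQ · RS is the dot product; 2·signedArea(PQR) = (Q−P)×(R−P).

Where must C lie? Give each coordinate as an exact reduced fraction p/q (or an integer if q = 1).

C = (-9, -8)

1. C_x = -9  [AD ∥ CB ∩ DB ∥ AC]
2. C_y = -8  [AD ∥ CB ∩ DB ∥ AC]
   → C = (-9, -8)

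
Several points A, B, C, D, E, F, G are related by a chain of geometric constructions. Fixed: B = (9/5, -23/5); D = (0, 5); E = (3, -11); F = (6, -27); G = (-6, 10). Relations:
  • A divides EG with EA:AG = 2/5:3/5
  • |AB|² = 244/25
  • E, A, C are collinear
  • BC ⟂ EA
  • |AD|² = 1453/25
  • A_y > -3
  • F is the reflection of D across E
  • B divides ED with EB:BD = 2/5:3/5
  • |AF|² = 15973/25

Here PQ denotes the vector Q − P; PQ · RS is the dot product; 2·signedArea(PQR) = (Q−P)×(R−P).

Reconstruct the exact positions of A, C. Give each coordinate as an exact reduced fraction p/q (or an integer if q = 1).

1. A_x = -3/5  [A divides EG with EA:AG = 2/5:3/5]
2. A_y = -13/5  [A divides EG with EA:AG = 2/5:3/5]
   → A = (-3/5, -13/5)
3. C_x = 72/145  [E, A, C are collinear ∩ BC ⟂ EA]
4. C_y = -748/145  [E, A, C are collinear ∩ BC ⟂ EA]
   → C = (72/145, -748/145)

A = (-3/5, -13/5)
C = (72/145, -748/145)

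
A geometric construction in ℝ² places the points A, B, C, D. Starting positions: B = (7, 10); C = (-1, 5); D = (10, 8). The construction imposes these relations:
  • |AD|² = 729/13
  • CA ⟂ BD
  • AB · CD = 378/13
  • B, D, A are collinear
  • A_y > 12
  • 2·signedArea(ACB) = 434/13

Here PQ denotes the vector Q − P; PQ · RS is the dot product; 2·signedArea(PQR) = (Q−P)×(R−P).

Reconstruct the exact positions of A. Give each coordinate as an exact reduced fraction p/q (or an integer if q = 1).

A = (49/13, 158/13)

1. A_x = 49/13  [B, D, A are collinear ∩ CA ⟂ BD]
2. A_y = 158/13  [B, D, A are collinear ∩ CA ⟂ BD]
   → A = (49/13, 158/13)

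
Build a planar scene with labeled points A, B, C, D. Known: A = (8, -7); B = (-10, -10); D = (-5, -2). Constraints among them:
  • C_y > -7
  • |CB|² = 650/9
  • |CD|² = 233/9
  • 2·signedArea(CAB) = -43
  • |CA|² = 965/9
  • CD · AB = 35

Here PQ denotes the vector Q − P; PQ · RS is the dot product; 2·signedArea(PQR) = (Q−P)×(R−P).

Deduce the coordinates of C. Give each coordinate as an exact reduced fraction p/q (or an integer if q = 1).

1. C_x = -7/3  [CD · AB = 35 ∩ 2·signedArea(CAB) = -43]
2. C_y = -19/3  [CD · AB = 35 ∩ 2·signedArea(CAB) = -43]
   → C = (-7/3, -19/3)

C = (-7/3, -19/3)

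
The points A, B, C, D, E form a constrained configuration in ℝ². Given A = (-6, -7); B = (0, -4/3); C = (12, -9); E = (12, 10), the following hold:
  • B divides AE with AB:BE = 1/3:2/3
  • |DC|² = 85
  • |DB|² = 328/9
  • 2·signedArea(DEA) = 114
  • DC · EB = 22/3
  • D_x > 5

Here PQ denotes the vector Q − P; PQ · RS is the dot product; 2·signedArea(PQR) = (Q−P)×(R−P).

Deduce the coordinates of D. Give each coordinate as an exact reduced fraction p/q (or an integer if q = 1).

1. D_x = 6  [2·signedArea(DEA) = 114 ∩ DC · EB = 22/3]
2. D_y = -2  [2·signedArea(DEA) = 114 ∩ DC · EB = 22/3]
   → D = (6, -2)

D = (6, -2)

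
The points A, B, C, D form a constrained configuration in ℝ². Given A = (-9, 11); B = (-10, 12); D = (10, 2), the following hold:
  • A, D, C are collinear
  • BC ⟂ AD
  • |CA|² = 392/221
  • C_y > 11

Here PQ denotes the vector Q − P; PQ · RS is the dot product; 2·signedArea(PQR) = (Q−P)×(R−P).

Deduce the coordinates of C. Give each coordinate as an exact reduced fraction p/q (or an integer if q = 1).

C = (-2255/221, 2557/221)

1. C_x = -2255/221  [A, D, C are collinear ∩ BC ⟂ AD]
2. C_y = 2557/221  [A, D, C are collinear ∩ BC ⟂ AD]
   → C = (-2255/221, 2557/221)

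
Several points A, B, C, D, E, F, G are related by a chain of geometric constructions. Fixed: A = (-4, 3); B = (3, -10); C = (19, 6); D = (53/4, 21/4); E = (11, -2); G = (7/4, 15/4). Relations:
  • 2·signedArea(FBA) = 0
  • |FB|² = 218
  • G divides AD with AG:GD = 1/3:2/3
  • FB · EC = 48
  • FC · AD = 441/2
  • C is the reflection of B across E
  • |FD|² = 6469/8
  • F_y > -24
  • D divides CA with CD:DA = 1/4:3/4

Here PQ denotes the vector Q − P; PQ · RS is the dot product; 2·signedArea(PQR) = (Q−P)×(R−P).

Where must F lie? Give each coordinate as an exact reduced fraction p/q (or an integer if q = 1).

1. F_x = 10  [2·signedArea(FBA) = 0 ∩ FB · EC = 48]
2. F_y = -23  [2·signedArea(FBA) = 0 ∩ FB · EC = 48]
   → F = (10, -23)

F = (10, -23)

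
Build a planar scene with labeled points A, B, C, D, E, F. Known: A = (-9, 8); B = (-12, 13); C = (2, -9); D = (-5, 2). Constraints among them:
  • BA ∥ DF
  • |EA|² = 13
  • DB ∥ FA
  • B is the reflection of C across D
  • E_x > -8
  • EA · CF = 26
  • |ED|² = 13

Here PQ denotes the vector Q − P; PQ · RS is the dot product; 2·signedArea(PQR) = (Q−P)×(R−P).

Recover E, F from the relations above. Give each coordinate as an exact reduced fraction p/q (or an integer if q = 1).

E = (-7, 5)
F = (-2, -3)

1. F_x = -2  [DB ∥ FA ∩ BA ∥ DF]
2. F_y = -3  [DB ∥ FA ∩ BA ∥ DF]
   → F = (-2, -3)
3. E_x = -7  [line 4·x + -6·y + 58 = 0 ∩ |ED|² = 13]
4. E_y = 5  [line 4·x + -6·y + 58 = 0 ∩ |ED|² = 13]
   → E = (-7, 5)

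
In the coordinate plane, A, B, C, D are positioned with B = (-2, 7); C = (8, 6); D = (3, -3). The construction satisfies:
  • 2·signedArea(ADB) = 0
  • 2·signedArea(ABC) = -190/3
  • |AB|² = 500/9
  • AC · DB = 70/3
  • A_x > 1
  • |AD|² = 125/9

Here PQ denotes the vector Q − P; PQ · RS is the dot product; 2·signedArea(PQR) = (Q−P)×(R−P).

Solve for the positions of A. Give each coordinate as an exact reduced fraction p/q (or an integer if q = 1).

A = (4/3, 1/3)

1. A_x = 4/3  [2·signedArea(ADB) = 0 ∩ 2·signedArea(ABC) = -190/3]
2. A_y = 1/3  [2·signedArea(ADB) = 0 ∩ 2·signedArea(ABC) = -190/3]
   → A = (4/3, 1/3)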